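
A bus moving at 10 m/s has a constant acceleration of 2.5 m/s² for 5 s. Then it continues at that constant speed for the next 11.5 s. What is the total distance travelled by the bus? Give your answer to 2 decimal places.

340.00 m

Phase 1 (accelerating): v₀ = 10.0 m/s, a = 2.5 m/s².
v = v₀ + at = 10.0 + (2.5)(5) = 22.5 m/s
Δx = v₀t + ½at² = 10.0·5 + 0.5·2.5·5² = 81.2 m

Phase 2 (constant speed): v₀ = 22.5 m/s, a = 0 m/s².
v = v₀ + at = 22.5 + (0)(11.5) = 22.5 m/s
Δx = v₀t + ½at² = 22.5·11.5 + 0.5·0·11.5² = 259 m
Total distance = 81.2 + 259 = 340 m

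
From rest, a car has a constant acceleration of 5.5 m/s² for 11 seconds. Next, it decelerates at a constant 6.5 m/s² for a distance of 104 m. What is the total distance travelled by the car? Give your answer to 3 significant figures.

Phase 1 (accelerating): v₀ = 0 m/s, a = 5.5 m/s².
v = v₀ + at = 0 + (5.5)(11) = 60.5 m/s
Δx = v₀t + ½at² = 0·11 + 0.5·5.5·11² = 333 m

Phase 2 (decelerating): v₀ = 60.5 m/s, a = -6.5 m/s².
v² = v₀² + 2aΔx = 60.5² + 2·-6.5·104 = 2310 → v = 48.0 m/s
t = (v − v₀)/a = (48.0 − 60.5)/-6.5 = 1.92 s
Total distance = 333 + 104 = 437 m

437 m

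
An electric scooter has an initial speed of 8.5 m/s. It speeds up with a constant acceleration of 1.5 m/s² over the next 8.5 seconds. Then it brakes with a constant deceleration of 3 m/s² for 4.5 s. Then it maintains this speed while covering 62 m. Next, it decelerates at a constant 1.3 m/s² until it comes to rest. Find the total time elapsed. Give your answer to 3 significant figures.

Phase 1 (accelerating): v₀ = 8.50 m/s, a = 1.5 m/s².
v = v₀ + at = 8.50 + (1.5)(8.5) = 21.2 m/s
Δx = v₀t + ½at² = 8.50·8.5 + 0.5·1.5·8.5² = 126 m

Phase 2 (decelerating): v₀ = 21.2 m/s, a = -3 m/s².
v = v₀ + at = 21.2 + (-3)(4.5) = 7.75 m/s
Δx = v₀t + ½at² = 21.2·4.5 + 0.5·-3·4.5² = 65.2 m

Phase 3 (constant speed): v₀ = 7.75 m/s, a = 0 m/s².
Constant speed: t = d/v = 62/7.75 = 8.00 s

Phase 4 (decelerating): v₀ = 7.75 m/s, a = -1.3 m/s².
v = v₀ + at → t = (0 − 7.75) / -1.3 = 5.96 s
v² = v₀² + 2aΔx → Δx = (0² − 7.75²)/(2·-1.3) = 23.1 m
Total time = 8.50 + 4.50 + 8.00 + 5.96 = 27.0 s

27.0 s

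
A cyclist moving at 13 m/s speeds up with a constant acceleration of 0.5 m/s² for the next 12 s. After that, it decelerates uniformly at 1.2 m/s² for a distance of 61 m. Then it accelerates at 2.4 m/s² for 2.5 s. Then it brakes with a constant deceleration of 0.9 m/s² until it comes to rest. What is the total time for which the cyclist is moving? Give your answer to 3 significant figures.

41.1 s

Phase 1 (accelerating): v₀ = 13.0 m/s, a = 0.5 m/s².
v = v₀ + at = 13.0 + (0.5)(12) = 19.0 m/s
Δx = v₀t + ½at² = 13.0·12 + 0.5·0.5·12² = 192 m

Phase 2 (decelerating): v₀ = 19.0 m/s, a = -1.2 m/s².
v² = v₀² + 2aΔx = 19.0² + 2·-1.2·61 = 215 → v = 14.6 m/s
t = (v − v₀)/a = (14.6 − 19.0)/-1.2 = 3.63 s

Phase 3 (accelerating): v₀ = 14.6 m/s, a = 2.4 m/s².
v = v₀ + at = 14.6 + (2.4)(2.5) = 20.6 m/s
Δx = v₀t + ½at² = 14.6·2.5 + 0.5·2.4·2.5² = 44.1 m

Phase 4 (decelerating): v₀ = 20.6 m/s, a = -0.9 m/s².
v = v₀ + at → t = (0 − 20.6) / -0.9 = 22.9 s
v² = v₀² + 2aΔx → Δx = (0² − 20.6²)/(2·-0.9) = 237 m
Total time = 12.0 + 3.63 + 2.50 + 22.9 = 41.1 s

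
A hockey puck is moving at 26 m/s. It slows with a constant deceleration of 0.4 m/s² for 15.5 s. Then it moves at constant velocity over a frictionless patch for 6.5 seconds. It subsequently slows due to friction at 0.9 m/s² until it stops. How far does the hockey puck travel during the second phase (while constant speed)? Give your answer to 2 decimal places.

Phase 1 (decelerating): v₀ = 26.0 m/s, a = -0.4 m/s².
v = v₀ + at = 26.0 + (-0.4)(15.5) = 19.8 m/s
Δx = v₀t + ½at² = 26.0·15.5 + 0.5·-0.4·15.5² = 355 m

Phase 2 (constant speed): v₀ = 19.8 m/s, a = 0 m/s².
v = v₀ + at = 19.8 + (0)(6.5) = 19.8 m/s
Δx = v₀t + ½at² = 19.8·6.5 + 0.5·0·6.5² = 129 m
Distance in phase 2 = 129 m

128.70 m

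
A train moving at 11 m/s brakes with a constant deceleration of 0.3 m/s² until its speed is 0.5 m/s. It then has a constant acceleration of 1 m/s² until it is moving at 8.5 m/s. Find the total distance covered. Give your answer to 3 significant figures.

237 m

Phase 1 (decelerating): v₀ = 11.0 m/s, a = -0.3 m/s².
v = v₀ + at → t = (0.5 − 11.0) / -0.3 = 35.0 s
v² = v₀² + 2aΔx → Δx = (0.5² − 11.0²)/(2·-0.3) = 201 m

Phase 2 (accelerating): v₀ = 0.500 m/s, a = 1 m/s².
v = v₀ + at → t = (8.5 − 0.500) / 1 = 8.00 s
v² = v₀² + 2aΔx → Δx = (8.5² − 0.500²)/(2·1) = 36.0 m
Total distance = 201 + 36.0 = 237 m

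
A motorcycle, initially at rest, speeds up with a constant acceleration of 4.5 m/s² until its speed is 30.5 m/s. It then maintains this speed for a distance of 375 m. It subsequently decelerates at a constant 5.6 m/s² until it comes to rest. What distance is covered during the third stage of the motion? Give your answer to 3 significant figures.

Phase 1 (accelerating): v₀ = 0 m/s, a = 4.5 m/s².
v = v₀ + at → t = (30.5 − 0) / 4.5 = 6.78 s
v² = v₀² + 2aΔx → Δx = (30.5² − 0²)/(2·4.5) = 103 m

Phase 2 (constant speed): v₀ = 30.5 m/s, a = 0 m/s².
Constant speed: t = d/v = 375/30.5 = 12.3 s

Phase 3 (decelerating): v₀ = 30.5 m/s, a = -5.6 m/s².
v = v₀ + at → t = (0 − 30.5) / -5.6 = 5.45 s
v² = v₀² + 2aΔx → Δx = (0² − 30.5²)/(2·-5.6) = 83.1 m
Distance in phase 3 = 83.1 m

83.1 m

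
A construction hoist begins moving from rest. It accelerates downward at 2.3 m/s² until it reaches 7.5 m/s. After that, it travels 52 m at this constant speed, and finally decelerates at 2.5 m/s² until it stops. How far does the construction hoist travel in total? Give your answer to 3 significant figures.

75.5 m

Phase 1 (accelerating): v₀ = 0 m/s, a = 2.3 m/s².
v = v₀ + at → t = (7.5 − 0) / 2.3 = 3.26 s
v² = v₀² + 2aΔx → Δx = (7.5² − 0²)/(2·2.3) = 12.2 m

Phase 2 (constant speed): v₀ = 7.50 m/s, a = 0 m/s².
Constant speed: t = d/v = 52/7.50 = 6.93 s

Phase 3 (decelerating): v₀ = 7.50 m/s, a = -2.5 m/s².
v = v₀ + at → t = (0 − 7.50) / -2.5 = 3.00 s
v² = v₀² + 2aΔx → Δx = (0² − 7.50²)/(2·-2.5) = 11.2 m
Total distance = 12.2 + 52.0 + 11.2 = 75.5 m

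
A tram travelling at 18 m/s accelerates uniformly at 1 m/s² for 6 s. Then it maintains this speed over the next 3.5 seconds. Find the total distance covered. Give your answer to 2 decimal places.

Phase 1 (accelerating): v₀ = 18.0 m/s, a = 1 m/s².
v = v₀ + at = 18.0 + (1)(6) = 24.0 m/s
Δx = v₀t + ½at² = 18.0·6 + 0.5·1·6² = 126 m

Phase 2 (constant speed): v₀ = 24.0 m/s, a = 0 m/s².
v = v₀ + at = 24.0 + (0)(3.5) = 24.0 m/s
Δx = v₀t + ½at² = 24.0·3.5 + 0.5·0·3.5² = 84.0 m
Total distance = 126 + 84.0 = 210 m

210.00 m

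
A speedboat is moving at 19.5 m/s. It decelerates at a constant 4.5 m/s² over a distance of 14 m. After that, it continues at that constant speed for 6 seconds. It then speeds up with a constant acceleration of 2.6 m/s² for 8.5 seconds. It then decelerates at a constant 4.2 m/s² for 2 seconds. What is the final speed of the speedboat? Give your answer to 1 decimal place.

Phase 1 (decelerating): v₀ = 19.5 m/s, a = -4.5 m/s².
v² = v₀² + 2aΔx = 19.5² + 2·-4.5·14 = 254 → v = 15.9 m/s
t = (v − v₀)/a = (15.9 − 19.5)/-4.5 = 0.790 s

Phase 2 (constant speed): v₀ = 15.9 m/s, a = 0 m/s².
v = v₀ + at = 15.9 + (0)(6) = 15.9 m/s
Δx = v₀t + ½at² = 15.9·6 + 0.5·0·6² = 95.7 m

Phase 3 (accelerating): v₀ = 15.9 m/s, a = 2.6 m/s².
v = v₀ + at = 15.9 + (2.6)(8.5) = 38.0 m/s
Δx = v₀t + ½at² = 15.9·8.5 + 0.5·2.6·8.5² = 229 m

Phase 4 (decelerating): v₀ = 38.0 m/s, a = -4.2 m/s².
v = v₀ + at = 38.0 + (-4.2)(2) = 29.6 m/s
Δx = v₀t + ½at² = 38.0·2 + 0.5·-4.2·2² = 67.7 m
Final speed = 29.6 m/s

29.6 m/s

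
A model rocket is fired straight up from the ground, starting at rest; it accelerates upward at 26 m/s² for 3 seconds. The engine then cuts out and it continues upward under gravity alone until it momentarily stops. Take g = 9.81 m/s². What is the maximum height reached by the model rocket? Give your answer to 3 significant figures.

427 m

Phase 1 (powered ascent): v₀ = 0 m/s, a = 26 m/s².
v = v₀ + at = 0 + (26)(3) = 78.0 m/s
Δx = v₀t + ½at² = 0·3 + 0.5·26·3² = 117 m

Phase 2 (coasting upward): v₀ = 78.0 m/s, a = -9.81 m/s².
v = v₀ + at → t = (0 − 78.0) / -9.81 = 7.95 s
v² = v₀² + 2aΔx → Δx = (0² − 78.0²)/(2·-9.81) = 310 m
Maximum height = 117 + 310 = 427 m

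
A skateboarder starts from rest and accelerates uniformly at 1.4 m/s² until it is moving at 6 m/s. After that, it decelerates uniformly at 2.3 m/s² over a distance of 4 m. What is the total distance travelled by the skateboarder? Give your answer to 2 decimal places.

Phase 1 (accelerating): v₀ = 0 m/s, a = 1.4 m/s².
v = v₀ + at → t = (6 − 0) / 1.4 = 4.29 s
v² = v₀² + 2aΔx → Δx = (6² − 0²)/(2·1.4) = 12.9 m

Phase 2 (decelerating): v₀ = 6.00 m/s, a = -2.3 m/s².
v² = v₀² + 2aΔx = 6.00² + 2·-2.3·4 = 17.6 → v = 4.20 m/s
t = (v − v₀)/a = (4.20 − 6.00)/-2.3 = 0.785 s
Total distance = 12.9 + 4.00 = 16.9 m

16.86 m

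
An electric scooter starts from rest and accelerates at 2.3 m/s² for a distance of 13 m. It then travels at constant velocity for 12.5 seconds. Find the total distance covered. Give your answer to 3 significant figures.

Phase 1 (accelerating): v₀ = 0 m/s, a = 2.3 m/s².
v² = v₀² + 2aΔx = 0² + 2·2.3·13 = 59.8 → v = 7.73 m/s
t = (v − v₀)/a = (7.73 − 0)/2.3 = 3.36 s

Phase 2 (constant speed): v₀ = 7.73 m/s, a = 0 m/s².
v = v₀ + at = 7.73 + (0)(12.5) = 7.73 m/s
Δx = v₀t + ½at² = 7.73·12.5 + 0.5·0·12.5² = 96.7 m
Total distance = 13.0 + 96.7 = 110 m

110 m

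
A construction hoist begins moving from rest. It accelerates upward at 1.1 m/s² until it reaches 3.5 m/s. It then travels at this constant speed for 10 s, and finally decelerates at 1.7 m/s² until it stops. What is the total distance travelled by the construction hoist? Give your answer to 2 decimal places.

44.17 m

Phase 1 (accelerating): v₀ = 0 m/s, a = 1.1 m/s².
v = v₀ + at → t = (3.5 − 0) / 1.1 = 3.18 s
v² = v₀² + 2aΔx → Δx = (3.5² − 0²)/(2·1.1) = 5.57 m

Phase 2 (constant speed): v₀ = 3.50 m/s, a = 0 m/s².
v = v₀ + at = 3.50 + (0)(10) = 3.50 m/s
Δx = v₀t + ½at² = 3.50·10 + 0.5·0·10² = 35.0 m

Phase 3 (decelerating): v₀ = 3.50 m/s, a = -1.7 m/s².
v = v₀ + at → t = (0 − 3.50) / -1.7 = 2.06 s
v² = v₀² + 2aΔx → Δx = (0² − 3.50²)/(2·-1.7) = 3.60 m
Total distance = 5.57 + 35.0 + 3.60 = 44.2 m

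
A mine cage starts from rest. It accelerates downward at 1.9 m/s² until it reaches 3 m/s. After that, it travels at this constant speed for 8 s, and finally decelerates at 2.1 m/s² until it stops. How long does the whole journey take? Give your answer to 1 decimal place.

11.0 s

Phase 1 (accelerating): v₀ = 0 m/s, a = 1.9 m/s².
v = v₀ + at → t = (3 − 0) / 1.9 = 1.58 s
v² = v₀² + 2aΔx → Δx = (3² − 0²)/(2·1.9) = 2.37 m

Phase 2 (constant speed): v₀ = 3.00 m/s, a = 0 m/s².
v = v₀ + at = 3.00 + (0)(8) = 3.00 m/s
Δx = v₀t + ½at² = 3.00·8 + 0.5·0·8² = 24.0 m

Phase 3 (decelerating): v₀ = 3.00 m/s, a = -2.1 m/s².
v = v₀ + at → t = (0 − 3.00) / -2.1 = 1.43 s
v² = v₀² + 2aΔx → Δx = (0² − 3.00²)/(2·-2.1) = 2.14 m
Total time = 1.58 + 8.00 + 1.43 = 11.0 s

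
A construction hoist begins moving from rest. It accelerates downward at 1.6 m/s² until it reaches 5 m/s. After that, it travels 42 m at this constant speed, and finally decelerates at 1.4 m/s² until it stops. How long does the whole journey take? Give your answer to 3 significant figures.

15.1 s

Phase 1 (accelerating): v₀ = 0 m/s, a = 1.6 m/s².
v = v₀ + at → t = (5 − 0) / 1.6 = 3.12 s
v² = v₀² + 2aΔx → Δx = (5² − 0²)/(2·1.6) = 7.81 m

Phase 2 (constant speed): v₀ = 5.00 m/s, a = 0 m/s².
Constant speed: t = d/v = 42/5.00 = 8.40 s

Phase 3 (decelerating): v₀ = 5.00 m/s, a = -1.4 m/s².
v = v₀ + at → t = (0 − 5.00) / -1.4 = 3.57 s
v² = v₀² + 2aΔx → Δx = (0² − 5.00²)/(2·-1.4) = 8.93 m
Total time = 3.12 + 8.40 + 3.57 = 15.1 s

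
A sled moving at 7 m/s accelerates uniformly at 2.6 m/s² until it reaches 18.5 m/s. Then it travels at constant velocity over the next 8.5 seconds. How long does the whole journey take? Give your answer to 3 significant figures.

Phase 1 (accelerating): v₀ = 7.00 m/s, a = 2.6 m/s².
v = v₀ + at → t = (18.5 − 7.00) / 2.6 = 4.42 s
v² = v₀² + 2aΔx → Δx = (18.5² − 7.00²)/(2·2.6) = 56.4 m

Phase 2 (constant speed): v₀ = 18.5 m/s, a = 0 m/s².
v = v₀ + at = 18.5 + (0)(8.5) = 18.5 m/s
Δx = v₀t + ½at² = 18.5·8.5 + 0.5·0·8.5² = 157 m
Total time = 4.42 + 8.50 = 12.9 s

12.9 s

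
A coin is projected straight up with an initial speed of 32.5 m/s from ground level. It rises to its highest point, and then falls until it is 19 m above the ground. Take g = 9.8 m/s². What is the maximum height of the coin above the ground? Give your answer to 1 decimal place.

Phase 1 (rising): v₀ = 32.5 m/s, a = -9.8 m/s².
v = v₀ + at → t = (0 − 32.5) / -9.8 = 3.32 s
v² = v₀² + 2aΔx → Δx = (0² − 32.5²)/(2·-9.8) = 53.9 m
Maximum height = 53.9 m

53.9 m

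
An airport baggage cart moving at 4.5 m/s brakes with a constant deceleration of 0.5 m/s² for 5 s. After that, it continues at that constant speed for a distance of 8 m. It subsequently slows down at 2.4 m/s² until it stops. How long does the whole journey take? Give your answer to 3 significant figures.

9.83 s

Phase 1 (decelerating): v₀ = 4.50 m/s, a = -0.5 m/s².
v = v₀ + at = 4.50 + (-0.5)(5) = 2.00 m/s
Δx = v₀t + ½at² = 4.50·5 + 0.5·-0.5·5² = 16.2 m

Phase 2 (constant speed): v₀ = 2.00 m/s, a = 0 m/s².
Constant speed: t = d/v = 8/2.00 = 4.00 s

Phase 3 (decelerating): v₀ = 2.00 m/s, a = -2.4 m/s².
v = v₀ + at → t = (0 − 2.00) / -2.4 = 0.833 s
v² = v₀² + 2aΔx → Δx = (0² − 2.00²)/(2·-2.4) = 0.833 m
Total time = 5.00 + 4.00 + 0.833 = 9.83 s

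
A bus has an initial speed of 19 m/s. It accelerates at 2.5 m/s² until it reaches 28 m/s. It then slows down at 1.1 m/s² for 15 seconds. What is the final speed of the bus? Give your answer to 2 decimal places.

Phase 1 (accelerating): v₀ = 19.0 m/s, a = 2.5 m/s².
v = v₀ + at → t = (28 − 19.0) / 2.5 = 3.60 s
v² = v₀² + 2aΔx → Δx = (28² − 19.0²)/(2·2.5) = 84.6 m

Phase 2 (decelerating): v₀ = 28.0 m/s, a = -1.1 m/s².
v = v₀ + at = 28.0 + (-1.1)(15) = 11.5 m/s
Δx = v₀t + ½at² = 28.0·15 + 0.5·-1.1·15² = 296 m
Final speed = 11.5 m/s

11.50 m/s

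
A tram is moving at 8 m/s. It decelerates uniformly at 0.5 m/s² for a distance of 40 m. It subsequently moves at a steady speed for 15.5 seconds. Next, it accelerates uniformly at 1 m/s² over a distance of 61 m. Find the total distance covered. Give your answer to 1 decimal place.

Phase 1 (decelerating): v₀ = 8.00 m/s, a = -0.5 m/s².
v² = v₀² + 2aΔx = 8.00² + 2·-0.5·40 = 24.0 → v = 4.90 m/s
t = (v − v₀)/a = (4.90 − 8.00)/-0.5 = 6.20 s

Phase 2 (constant speed): v₀ = 4.90 m/s, a = 0 m/s².
v = v₀ + at = 4.90 + (0)(15.5) = 4.90 m/s
Δx = v₀t + ½at² = 4.90·15.5 + 0.5·0·15.5² = 75.9 m

Phase 3 (accelerating): v₀ = 4.90 m/s, a = 1 m/s².
v² = v₀² + 2aΔx = 4.90² + 2·1·61 = 146 → v = 12.1 m/s
t = (v − v₀)/a = (12.1 − 4.90)/1 = 7.18 s
Total distance = 40.0 + 75.9 + 61.0 = 177 m

176.9 m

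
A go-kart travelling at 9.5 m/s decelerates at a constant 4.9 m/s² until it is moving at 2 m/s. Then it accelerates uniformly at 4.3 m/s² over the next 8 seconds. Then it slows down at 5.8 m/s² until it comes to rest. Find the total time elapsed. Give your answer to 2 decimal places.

Phase 1 (decelerating): v₀ = 9.50 m/s, a = -4.9 m/s².
v = v₀ + at → t = (2 − 9.50) / -4.9 = 1.53 s
v² = v₀² + 2aΔx → Δx = (2² − 9.50²)/(2·-4.9) = 8.80 m

Phase 2 (accelerating): v₀ = 2.00 m/s, a = 4.3 m/s².
v = v₀ + at = 2.00 + (4.3)(8) = 36.4 m/s
Δx = v₀t + ½at² = 2.00·8 + 0.5·4.3·8² = 154 m

Phase 3 (decelerating): v₀ = 36.4 m/s, a = -5.8 m/s².
v = v₀ + at → t = (0 − 36.4) / -5.8 = 6.28 s
v² = v₀² + 2aΔx → Δx = (0² − 36.4²)/(2·-5.8) = 114 m
Total time = 1.53 + 8.00 + 6.28 = 15.8 s

15.81 s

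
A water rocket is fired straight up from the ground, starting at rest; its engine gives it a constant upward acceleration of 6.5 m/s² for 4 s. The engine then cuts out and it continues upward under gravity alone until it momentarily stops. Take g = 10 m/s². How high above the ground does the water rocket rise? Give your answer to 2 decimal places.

Phase 1 (powered ascent): v₀ = 0 m/s, a = 6.5 m/s².
v = v₀ + at = 0 + (6.5)(4) = 26.0 m/s
Δx = v₀t + ½at² = 0·4 + 0.5·6.5·4² = 52.0 m

Phase 2 (coasting upward): v₀ = 26.0 m/s, a = -10 m/s².
v = v₀ + at → t = (0 − 26.0) / -10 = 2.60 s
v² = v₀² + 2aΔx → Δx = (0² − 26.0²)/(2·-10) = 33.8 m
Maximum height = 52.0 + 33.8 = 85.8 m

85.80 m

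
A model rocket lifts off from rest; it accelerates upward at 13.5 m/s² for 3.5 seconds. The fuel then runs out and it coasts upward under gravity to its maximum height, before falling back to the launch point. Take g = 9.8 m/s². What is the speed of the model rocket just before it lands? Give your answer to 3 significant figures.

62.1 m/s

Phase 1 (powered ascent): v₀ = 0 m/s, a = 13.5 m/s².
v = v₀ + at = 0 + (13.5)(3.5) = 47.2 m/s
Δx = v₀t + ½at² = 0·3.5 + 0.5·13.5·3.5² = 82.7 m

Phase 2 (coasting upward): v₀ = 47.2 m/s, a = -9.8 m/s².
v = v₀ + at → t = (0 − 47.2) / -9.8 = 4.82 s
v² = v₀² + 2aΔx → Δx = (0² − 47.2²)/(2·-9.8) = 114 m

Phase 3 (free fall): v₀ = 0 m/s, a = -9.8 m/s².
Falls 197 m from rest: t = √(2·197/9.8) = 6.33 s; v = g·t = 62.1 m/s.
Impact speed = 62.1 m/s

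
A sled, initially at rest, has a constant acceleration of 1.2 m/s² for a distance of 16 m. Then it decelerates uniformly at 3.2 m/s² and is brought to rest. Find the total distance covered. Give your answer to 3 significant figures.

Phase 1 (accelerating): v₀ = 0 m/s, a = 1.2 m/s².
v² = v₀² + 2aΔx = 0² + 2·1.2·16 = 38.4 → v = 6.20 m/s
t = (v − v₀)/a = (6.20 − 0)/1.2 = 5.16 s

Phase 2 (decelerating): v₀ = 6.20 m/s, a = -3.2 m/s².
v = v₀ + at → t = (0 − 6.20) / -3.2 = 1.94 s
v² = v₀² + 2aΔx → Δx = (0² − 6.20²)/(2·-3.2) = 6.00 m
Total distance = 16.0 + 6.00 = 22.0 m

22.0 m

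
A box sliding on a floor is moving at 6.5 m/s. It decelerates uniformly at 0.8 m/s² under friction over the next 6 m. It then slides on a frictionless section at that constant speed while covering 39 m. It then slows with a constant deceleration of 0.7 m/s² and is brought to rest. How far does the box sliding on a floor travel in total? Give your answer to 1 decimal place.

Phase 1 (decelerating): v₀ = 6.50 m/s, a = -0.8 m/s².
v² = v₀² + 2aΔx = 6.50² + 2·-0.8·6 = 32.6 → v = 5.71 m/s
t = (v − v₀)/a = (5.71 − 6.50)/-0.8 = 0.982 s

Phase 2 (constant speed): v₀ = 5.71 m/s, a = 0 m/s².
Constant speed: t = d/v = 39/5.71 = 6.83 s

Phase 3 (decelerating): v₀ = 5.71 m/s, a = -0.7 m/s².
v = v₀ + at → t = (0 − 5.71) / -0.7 = 8.16 s
v² = v₀² + 2aΔx → Δx = (0² − 5.71²)/(2·-0.7) = 23.3 m
Total distance = 6.00 + 39.0 + 23.3 = 68.3 m

68.3 m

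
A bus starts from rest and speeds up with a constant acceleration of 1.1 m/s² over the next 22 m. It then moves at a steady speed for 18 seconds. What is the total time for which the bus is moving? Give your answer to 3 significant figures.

24.3 s

Phase 1 (accelerating): v₀ = 0 m/s, a = 1.1 m/s².
v² = v₀² + 2aΔx = 0² + 2·1.1·22 = 48.4 → v = 6.96 m/s
t = (v − v₀)/a = (6.96 − 0)/1.1 = 6.32 s

Phase 2 (constant speed): v₀ = 6.96 m/s, a = 0 m/s².
v = v₀ + at = 6.96 + (0)(18) = 6.96 m/s
Δx = v₀t + ½at² = 6.96·18 + 0.5·0·18² = 125 m
Total time = 6.32 + 18.0 = 24.3 s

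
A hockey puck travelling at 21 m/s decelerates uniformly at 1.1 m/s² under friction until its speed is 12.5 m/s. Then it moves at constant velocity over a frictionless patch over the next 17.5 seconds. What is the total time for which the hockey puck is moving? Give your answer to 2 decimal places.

25.23 s

Phase 1 (decelerating): v₀ = 21.0 m/s, a = -1.1 m/s².
v = v₀ + at → t = (12.5 − 21.0) / -1.1 = 7.73 s
v² = v₀² + 2aΔx → Δx = (12.5² − 21.0²)/(2·-1.1) = 129 m

Phase 2 (constant speed): v₀ = 12.5 m/s, a = 0 m/s².
v = v₀ + at = 12.5 + (0)(17.5) = 12.5 m/s
Δx = v₀t + ½at² = 12.5·17.5 + 0.5·0·17.5² = 219 m
Total time = 7.73 + 17.5 = 25.2 s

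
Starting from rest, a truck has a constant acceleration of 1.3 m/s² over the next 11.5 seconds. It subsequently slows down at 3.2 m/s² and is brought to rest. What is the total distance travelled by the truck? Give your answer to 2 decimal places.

Phase 1 (accelerating): v₀ = 0 m/s, a = 1.3 m/s².
v = v₀ + at = 0 + (1.3)(11.5) = 15.0 m/s
Δx = v₀t + ½at² = 0·11.5 + 0.5·1.3·11.5² = 86.0 m

Phase 2 (decelerating): v₀ = 15.0 m/s, a = -3.2 m/s².
v = v₀ + at → t = (0 − 15.0) / -3.2 = 4.67 s
v² = v₀² + 2aΔx → Δx = (0² − 15.0²)/(2·-3.2) = 34.9 m
Total distance = 86.0 + 34.9 = 121 m

120.88 m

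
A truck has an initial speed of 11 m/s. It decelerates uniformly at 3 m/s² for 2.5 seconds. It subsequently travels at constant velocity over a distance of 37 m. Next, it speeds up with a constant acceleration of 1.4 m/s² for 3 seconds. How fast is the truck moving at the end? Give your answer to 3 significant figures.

Phase 1 (decelerating): v₀ = 11.0 m/s, a = -3 m/s².
v = v₀ + at = 11.0 + (-3)(2.5) = 3.50 m/s
Δx = v₀t + ½at² = 11.0·2.5 + 0.5·-3·2.5² = 18.1 m

Phase 2 (constant speed): v₀ = 3.50 m/s, a = 0 m/s².
Constant speed: t = d/v = 37/3.50 = 10.6 s

Phase 3 (accelerating): v₀ = 3.50 m/s, a = 1.4 m/s².
v = v₀ + at = 3.50 + (1.4)(3) = 7.70 m/s
Δx = v₀t + ½at² = 3.50·3 + 0.5·1.4·3² = 16.8 m
Final speed = 7.70 m/s

7.70 m/s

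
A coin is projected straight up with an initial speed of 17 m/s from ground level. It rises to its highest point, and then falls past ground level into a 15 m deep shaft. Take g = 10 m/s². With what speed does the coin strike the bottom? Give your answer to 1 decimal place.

Phase 1 (rising): v₀ = 17.0 m/s, a = -10 m/s².
v = v₀ + at → t = (0 − 17.0) / -10 = 1.70 s
v² = v₀² + 2aΔx → Δx = (0² − 17.0²)/(2·-10) = 14.4 m

Phase 2 (falling): v₀ = 0 m/s, a = -10 m/s².
Falls 29.4 m from rest: t = √(2·29.4/10) = 2.43 s; v = g·t = 24.3 m/s.
Final speed = 24.3 m/s

24.3 m/s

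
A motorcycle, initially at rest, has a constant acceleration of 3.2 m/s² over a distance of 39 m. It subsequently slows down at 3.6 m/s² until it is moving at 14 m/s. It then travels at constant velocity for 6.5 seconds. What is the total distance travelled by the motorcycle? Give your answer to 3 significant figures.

137 m

Phase 1 (accelerating): v₀ = 0 m/s, a = 3.2 m/s².
v² = v₀² + 2aΔx = 0² + 2·3.2·39 = 250 → v = 15.8 m/s
t = (v − v₀)/a = (15.8 − 0)/3.2 = 4.94 s

Phase 2 (decelerating): v₀ = 15.8 m/s, a = -3.6 m/s².
v = v₀ + at → t = (14 − 15.8) / -3.6 = 0.500 s
v² = v₀² + 2aΔx → Δx = (14² − 15.8²)/(2·-3.6) = 7.44 m

Phase 3 (constant speed): v₀ = 14.0 m/s, a = 0 m/s².
v = v₀ + at = 14.0 + (0)(6.5) = 14.0 m/s
Δx = v₀t + ½at² = 14.0·6.5 + 0.5·0·6.5² = 91.0 m
Total distance = 39.0 + 7.44 + 91.0 = 137 m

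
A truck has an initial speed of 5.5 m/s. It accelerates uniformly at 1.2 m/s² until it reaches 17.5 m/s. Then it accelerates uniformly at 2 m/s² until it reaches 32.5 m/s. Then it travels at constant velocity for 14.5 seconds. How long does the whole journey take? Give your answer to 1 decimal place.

Phase 1 (accelerating): v₀ = 5.50 m/s, a = 1.2 m/s².
v = v₀ + at → t = (17.5 − 5.50) / 1.2 = 10.0 s
v² = v₀² + 2aΔx → Δx = (17.5² − 5.50²)/(2·1.2) = 115 m

Phase 2 (accelerating): v₀ = 17.5 m/s, a = 2 m/s².
v = v₀ + at → t = (32.5 − 17.5) / 2 = 7.50 s
v² = v₀² + 2aΔx → Δx = (32.5² − 17.5²)/(2·2) = 188 m

Phase 3 (constant speed): v₀ = 32.5 m/s, a = 0 m/s².
v = v₀ + at = 32.5 + (0)(14.5) = 32.5 m/s
Δx = v₀t + ½at² = 32.5·14.5 + 0.5·0·14.5² = 471 m
Total time = 10.0 + 7.50 + 14.5 = 32.0 s

32.0 s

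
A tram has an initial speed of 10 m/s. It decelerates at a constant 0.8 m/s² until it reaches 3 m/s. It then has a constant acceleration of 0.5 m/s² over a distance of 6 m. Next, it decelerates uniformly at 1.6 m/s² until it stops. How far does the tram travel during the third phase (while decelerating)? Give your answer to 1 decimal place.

4.7 m

Phase 1 (decelerating): v₀ = 10.0 m/s, a = -0.8 m/s².
v = v₀ + at → t = (3 − 10.0) / -0.8 = 8.75 s
v² = v₀² + 2aΔx → Δx = (3² − 10.0²)/(2·-0.8) = 56.9 m

Phase 2 (accelerating): v₀ = 3.00 m/s, a = 0.5 m/s².
v² = v₀² + 2aΔx = 3.00² + 2·0.5·6 = 15.0 → v = 3.87 m/s
t = (v − v₀)/a = (3.87 − 3.00)/0.5 = 1.75 s

Phase 3 (decelerating): v₀ = 3.87 m/s, a = -1.6 m/s².
v = v₀ + at → t = (0 − 3.87) / -1.6 = 2.42 s
v² = v₀² + 2aΔx → Δx = (0² − 3.87²)/(2·-1.6) = 4.69 m
Distance in phase 3 = 4.69 m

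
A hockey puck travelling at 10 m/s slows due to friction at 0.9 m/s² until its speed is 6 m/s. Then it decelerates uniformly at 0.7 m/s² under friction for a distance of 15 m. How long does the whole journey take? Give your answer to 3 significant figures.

7.48 s

Phase 1 (decelerating): v₀ = 10.0 m/s, a = -0.9 m/s².
v = v₀ + at → t = (6 − 10.0) / -0.9 = 4.44 s
v² = v₀² + 2aΔx → Δx = (6² − 10.0²)/(2·-0.9) = 35.6 m

Phase 2 (decelerating): v₀ = 6.00 m/s, a = -0.7 m/s².
v² = v₀² + 2aΔx = 6.00² + 2·-0.7·15 = 15.0 → v = 3.87 m/s
t = (v − v₀)/a = (3.87 − 6.00)/-0.7 = 3.04 s
Total time = 4.44 + 3.04 = 7.48 s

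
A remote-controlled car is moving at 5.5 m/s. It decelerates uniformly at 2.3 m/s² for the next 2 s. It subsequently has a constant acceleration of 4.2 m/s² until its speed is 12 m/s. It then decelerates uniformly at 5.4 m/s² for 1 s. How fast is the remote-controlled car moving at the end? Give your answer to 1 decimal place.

Phase 1 (decelerating): v₀ = 5.50 m/s, a = -2.3 m/s².
v = v₀ + at = 5.50 + (-2.3)(2) = 0.900 m/s
Δx = v₀t + ½at² = 5.50·2 + 0.5·-2.3·2² = 6.40 m

Phase 2 (accelerating): v₀ = 0.900 m/s, a = 4.2 m/s².
v = v₀ + at → t = (12 − 0.900) / 4.2 = 2.64 s
v² = v₀² + 2aΔx → Δx = (12² − 0.900²)/(2·4.2) = 17.0 m

Phase 3 (decelerating): v₀ = 12.0 m/s, a = -5.4 m/s².
v = v₀ + at = 12.0 + (-5.4)(1) = 6.60 m/s
Δx = v₀t + ½at² = 12.0·1 + 0.5·-5.4·1² = 9.30 m
Final speed = 6.60 m/s

6.6 m/s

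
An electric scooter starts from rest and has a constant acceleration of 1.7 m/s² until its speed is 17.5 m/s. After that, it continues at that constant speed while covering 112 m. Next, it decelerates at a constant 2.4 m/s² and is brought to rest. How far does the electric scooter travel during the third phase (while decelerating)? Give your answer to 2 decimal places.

63.80 m

Phase 1 (accelerating): v₀ = 0 m/s, a = 1.7 m/s².
v = v₀ + at → t = (17.5 − 0) / 1.7 = 10.3 s
v² = v₀² + 2aΔx → Δx = (17.5² − 0²)/(2·1.7) = 90.1 m

Phase 2 (constant speed): v₀ = 17.5 m/s, a = 0 m/s².
Constant speed: t = d/v = 112/17.5 = 6.40 s

Phase 3 (decelerating): v₀ = 17.5 m/s, a = -2.4 m/s².
v = v₀ + at → t = (0 − 17.5) / -2.4 = 7.29 s
v² = v₀² + 2aΔx → Δx = (0² − 17.5²)/(2·-2.4) = 63.8 m
Distance in phase 3 = 63.8 m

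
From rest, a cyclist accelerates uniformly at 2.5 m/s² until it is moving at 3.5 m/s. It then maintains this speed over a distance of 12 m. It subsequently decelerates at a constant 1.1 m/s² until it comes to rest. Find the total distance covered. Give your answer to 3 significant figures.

20.0 m

Phase 1 (accelerating): v₀ = 0 m/s, a = 2.5 m/s².
v = v₀ + at → t = (3.5 − 0) / 2.5 = 1.40 s
v² = v₀² + 2aΔx → Δx = (3.5² − 0²)/(2·2.5) = 2.45 m

Phase 2 (constant speed): v₀ = 3.50 m/s, a = 0 m/s².
Constant speed: t = d/v = 12/3.50 = 3.43 s

Phase 3 (decelerating): v₀ = 3.50 m/s, a = -1.1 m/s².
v = v₀ + at → t = (0 − 3.50) / -1.1 = 3.18 s
v² = v₀² + 2aΔx → Δx = (0² − 3.50²)/(2·-1.1) = 5.57 m
Total distance = 2.45 + 12.0 + 5.57 = 20.0 m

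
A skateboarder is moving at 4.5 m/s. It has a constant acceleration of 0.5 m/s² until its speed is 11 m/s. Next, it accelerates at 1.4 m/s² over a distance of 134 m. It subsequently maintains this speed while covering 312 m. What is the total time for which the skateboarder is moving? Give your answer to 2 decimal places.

35.06 s

Phase 1 (accelerating): v₀ = 4.50 m/s, a = 0.5 m/s².
v = v₀ + at → t = (11 − 4.50) / 0.5 = 13.0 s
v² = v₀² + 2aΔx → Δx = (11² − 4.50²)/(2·0.5) = 101 m

Phase 2 (accelerating): v₀ = 11.0 m/s, a = 1.4 m/s².
v² = v₀² + 2aΔx = 11.0² + 2·1.4·134 = 496 → v = 22.3 m/s
t = (v − v₀)/a = (22.3 − 11.0)/1.4 = 8.05 s

Phase 3 (constant speed): v₀ = 22.3 m/s, a = 0 m/s².
Constant speed: t = d/v = 312/22.3 = 14.0 s
Total time = 13.0 + 8.05 + 14.0 = 35.1 s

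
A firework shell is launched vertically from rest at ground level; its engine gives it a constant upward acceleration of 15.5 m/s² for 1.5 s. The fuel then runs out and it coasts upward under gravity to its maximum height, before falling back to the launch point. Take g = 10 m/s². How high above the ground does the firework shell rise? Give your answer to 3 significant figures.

44.5 m

Phase 1 (powered ascent): v₀ = 0 m/s, a = 15.5 m/s².
v = v₀ + at = 0 + (15.5)(1.5) = 23.2 m/s
Δx = v₀t + ½at² = 0·1.5 + 0.5·15.5·1.5² = 17.4 m

Phase 2 (coasting upward): v₀ = 23.2 m/s, a = -10 m/s².
v = v₀ + at → t = (0 − 23.2) / -10 = 2.33 s
v² = v₀² + 2aΔx → Δx = (0² − 23.2²)/(2·-10) = 27.0 m
Maximum height = 17.4 + 27.0 = 44.5 m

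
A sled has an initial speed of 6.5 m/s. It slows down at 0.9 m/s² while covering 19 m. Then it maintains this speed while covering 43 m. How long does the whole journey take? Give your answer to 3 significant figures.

19.2 s

Phase 1 (decelerating): v₀ = 6.50 m/s, a = -0.9 m/s².
v² = v₀² + 2aΔx = 6.50² + 2·-0.9·19 = 8.05 → v = 2.84 m/s
t = (v − v₀)/a = (2.84 − 6.50)/-0.9 = 4.07 s

Phase 2 (constant speed): v₀ = 2.84 m/s, a = 0 m/s².
Constant speed: t = d/v = 43/2.84 = 15.2 s
Total time = 4.07 + 15.2 = 19.2 s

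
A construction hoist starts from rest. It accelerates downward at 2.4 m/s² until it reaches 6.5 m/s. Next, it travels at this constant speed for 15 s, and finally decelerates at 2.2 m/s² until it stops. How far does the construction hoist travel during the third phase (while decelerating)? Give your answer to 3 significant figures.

9.60 m

Phase 1 (accelerating): v₀ = 0 m/s, a = 2.4 m/s².
v = v₀ + at → t = (6.5 − 0) / 2.4 = 2.71 s
v² = v₀² + 2aΔx → Δx = (6.5² − 0²)/(2·2.4) = 8.80 m

Phase 2 (constant speed): v₀ = 6.50 m/s, a = 0 m/s².
v = v₀ + at = 6.50 + (0)(15) = 6.50 m/s
Δx = v₀t + ½at² = 6.50·15 + 0.5·0·15² = 97.5 m

Phase 3 (decelerating): v₀ = 6.50 m/s, a = -2.2 m/s².
v = v₀ + at → t = (0 − 6.50) / -2.2 = 2.95 s
v² = v₀² + 2aΔx → Δx = (0² − 6.50²)/(2·-2.2) = 9.60 m
Distance in phase 3 = 9.60 m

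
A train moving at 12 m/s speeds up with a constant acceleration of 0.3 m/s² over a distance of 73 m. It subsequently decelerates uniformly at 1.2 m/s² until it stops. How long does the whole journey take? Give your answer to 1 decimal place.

Phase 1 (accelerating): v₀ = 12.0 m/s, a = 0.3 m/s².
v² = v₀² + 2aΔx = 12.0² + 2·0.3·73 = 188 → v = 13.7 m/s
t = (v − v₀)/a = (13.7 − 12.0)/0.3 = 5.68 s

Phase 2 (decelerating): v₀ = 13.7 m/s, a = -1.2 m/s².
v = v₀ + at → t = (0 − 13.7) / -1.2 = 11.4 s
v² = v₀² + 2aΔx → Δx = (0² − 13.7²)/(2·-1.2) = 78.3 m
Total time = 5.68 + 11.4 = 17.1 s

17.1 s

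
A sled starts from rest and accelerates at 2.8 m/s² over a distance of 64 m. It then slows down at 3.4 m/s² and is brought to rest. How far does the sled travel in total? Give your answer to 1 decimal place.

116.7 m

Phase 1 (accelerating): v₀ = 0 m/s, a = 2.8 m/s².
v² = v₀² + 2aΔx = 0² + 2·2.8·64 = 358 → v = 18.9 m/s
t = (v − v₀)/a = (18.9 − 0)/2.8 = 6.76 s

Phase 2 (decelerating): v₀ = 18.9 m/s, a = -3.4 m/s².
v = v₀ + at → t = (0 − 18.9) / -3.4 = 5.57 s
v² = v₀² + 2aΔx → Δx = (0² − 18.9²)/(2·-3.4) = 52.7 m
Total distance = 64.0 + 52.7 = 117 m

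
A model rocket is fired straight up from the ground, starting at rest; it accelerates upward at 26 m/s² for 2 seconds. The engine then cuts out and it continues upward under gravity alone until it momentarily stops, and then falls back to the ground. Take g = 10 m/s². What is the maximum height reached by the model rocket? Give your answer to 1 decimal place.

Phase 1 (powered ascent): v₀ = 0 m/s, a = 26 m/s².
v = v₀ + at = 0 + (26)(2) = 52.0 m/s
Δx = v₀t + ½at² = 0·2 + 0.5·26·2² = 52.0 m

Phase 2 (coasting upward): v₀ = 52.0 m/s, a = -10 m/s².
v = v₀ + at → t = (0 − 52.0) / -10 = 5.20 s
v² = v₀² + 2aΔx → Δx = (0² − 52.0²)/(2·-10) = 135 m
Maximum height = 52.0 + 135 = 187 m

187.2 m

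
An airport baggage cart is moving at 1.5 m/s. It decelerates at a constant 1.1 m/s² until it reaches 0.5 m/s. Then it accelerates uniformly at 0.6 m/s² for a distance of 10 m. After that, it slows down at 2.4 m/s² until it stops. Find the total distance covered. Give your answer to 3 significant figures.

Phase 1 (decelerating): v₀ = 1.50 m/s, a = -1.1 m/s².
v = v₀ + at → t = (0.5 − 1.50) / -1.1 = 0.909 s
v² = v₀² + 2aΔx → Δx = (0.5² − 1.50²)/(2·-1.1) = 0.909 m

Phase 2 (accelerating): v₀ = 0.500 m/s, a = 0.6 m/s².
v² = v₀² + 2aΔx = 0.500² + 2·0.6·10 = 12.2 → v = 3.50 m/s
t = (v − v₀)/a = (3.50 − 0.500)/0.6 = 5.00 s

Phase 3 (decelerating): v₀ = 3.50 m/s, a = -2.4 m/s².
v = v₀ + at → t = (0 − 3.50) / -2.4 = 1.46 s
v² = v₀² + 2aΔx → Δx = (0² − 3.50²)/(2·-2.4) = 2.55 m
Total distance = 0.909 + 10.0 + 2.55 = 13.5 m

13.5 m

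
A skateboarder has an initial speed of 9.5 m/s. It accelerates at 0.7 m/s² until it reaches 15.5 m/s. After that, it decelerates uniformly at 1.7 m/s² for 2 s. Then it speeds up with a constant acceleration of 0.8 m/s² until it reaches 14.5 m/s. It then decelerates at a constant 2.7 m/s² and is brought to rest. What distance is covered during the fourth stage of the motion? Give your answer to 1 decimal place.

38.9 m

Phase 1 (accelerating): v₀ = 9.50 m/s, a = 0.7 m/s².
v = v₀ + at → t = (15.5 − 9.50) / 0.7 = 8.57 s
v² = v₀² + 2aΔx → Δx = (15.5² − 9.50²)/(2·0.7) = 107 m

Phase 2 (decelerating): v₀ = 15.5 m/s, a = -1.7 m/s².
v = v₀ + at = 15.5 + (-1.7)(2) = 12.1 m/s
Δx = v₀t + ½at² = 15.5·2 + 0.5·-1.7·2² = 27.6 m

Phase 3 (accelerating): v₀ = 12.1 m/s, a = 0.8 m/s².
v = v₀ + at → t = (14.5 − 12.1) / 0.8 = 3.00 s
v² = v₀² + 2aΔx → Δx = (14.5² − 12.1²)/(2·0.8) = 39.9 m

Phase 4 (decelerating): v₀ = 14.5 m/s, a = -2.7 m/s².
v = v₀ + at → t = (0 − 14.5) / -2.7 = 5.37 s
v² = v₀² + 2aΔx → Δx = (0² − 14.5²)/(2·-2.7) = 38.9 m
Distance in phase 4 = 38.9 m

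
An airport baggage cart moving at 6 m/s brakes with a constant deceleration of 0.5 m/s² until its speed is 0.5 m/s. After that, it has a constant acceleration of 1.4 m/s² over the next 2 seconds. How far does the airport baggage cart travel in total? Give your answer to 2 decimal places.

Phase 1 (decelerating): v₀ = 6.00 m/s, a = -0.5 m/s².
v = v₀ + at → t = (0.5 − 6.00) / -0.5 = 11.0 s
v² = v₀² + 2aΔx → Δx = (0.5² − 6.00²)/(2·-0.5) = 35.8 m

Phase 2 (accelerating): v₀ = 0.500 m/s, a = 1.4 m/s².
v = v₀ + at = 0.500 + (1.4)(2) = 3.30 m/s
Δx = v₀t + ½at² = 0.500·2 + 0.5·1.4·2² = 3.80 m
Total distance = 35.8 + 3.80 = 39.5 m

39.55 m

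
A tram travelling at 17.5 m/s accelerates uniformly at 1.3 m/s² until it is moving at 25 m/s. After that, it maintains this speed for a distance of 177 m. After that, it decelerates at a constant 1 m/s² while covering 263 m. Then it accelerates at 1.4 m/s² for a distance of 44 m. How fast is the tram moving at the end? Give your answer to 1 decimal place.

14.9 m/s

Phase 1 (accelerating): v₀ = 17.5 m/s, a = 1.3 m/s².
v = v₀ + at → t = (25 − 17.5) / 1.3 = 5.77 s
v² = v₀² + 2aΔx → Δx = (25² − 17.5²)/(2·1.3) = 123 m

Phase 2 (constant speed): v₀ = 25.0 m/s, a = 0 m/s².
Constant speed: t = d/v = 177/25.0 = 7.08 s

Phase 3 (decelerating): v₀ = 25.0 m/s, a = -1 m/s².
v² = v₀² + 2aΔx = 25.0² + 2·-1·263 = 99.0 → v = 9.95 m/s
t = (v − v₀)/a = (9.95 − 25.0)/-1 = 15.1 s

Phase 4 (accelerating): v₀ = 9.95 m/s, a = 1.4 m/s².
v² = v₀² + 2aΔx = 9.95² + 2·1.4·44 = 222 → v = 14.9 m/s
t = (v − v₀)/a = (14.9 − 9.95)/1.4 = 3.54 s
Final speed = 14.9 m/s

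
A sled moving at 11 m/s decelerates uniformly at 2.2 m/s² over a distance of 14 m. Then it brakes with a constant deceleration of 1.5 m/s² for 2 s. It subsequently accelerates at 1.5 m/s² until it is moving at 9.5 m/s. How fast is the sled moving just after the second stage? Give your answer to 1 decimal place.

Phase 1 (decelerating): v₀ = 11.0 m/s, a = -2.2 m/s².
v² = v₀² + 2aΔx = 11.0² + 2·-2.2·14 = 59.4 → v = 7.71 m/s
t = (v − v₀)/a = (7.71 − 11.0)/-2.2 = 1.50 s

Phase 2 (decelerating): v₀ = 7.71 m/s, a = -1.5 m/s².
v = v₀ + at = 7.71 + (-1.5)(2) = 4.71 m/s
Δx = v₀t + ½at² = 7.71·2 + 0.5·-1.5·2² = 12.4 m
Speed at end of phase 2 = 4.71 m/s

4.7 m/s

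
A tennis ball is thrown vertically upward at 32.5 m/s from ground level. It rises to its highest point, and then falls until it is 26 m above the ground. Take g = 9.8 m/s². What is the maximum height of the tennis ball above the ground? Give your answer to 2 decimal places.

Phase 1 (rising): v₀ = 32.5 m/s, a = -9.8 m/s².
v = v₀ + at → t = (0 − 32.5) / -9.8 = 3.32 s
v² = v₀² + 2aΔx → Δx = (0² − 32.5²)/(2·-9.8) = 53.9 m
Maximum height = 53.9 m

53.89 m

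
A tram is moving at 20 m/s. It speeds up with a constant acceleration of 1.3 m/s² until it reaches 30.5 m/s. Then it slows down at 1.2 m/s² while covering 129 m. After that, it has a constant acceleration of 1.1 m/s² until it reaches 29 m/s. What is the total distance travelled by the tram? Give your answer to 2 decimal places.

433.10 m

Phase 1 (accelerating): v₀ = 20.0 m/s, a = 1.3 m/s².
v = v₀ + at → t = (30.5 − 20.0) / 1.3 = 8.08 s
v² = v₀² + 2aΔx → Δx = (30.5² − 20.0²)/(2·1.3) = 204 m

Phase 2 (decelerating): v₀ = 30.5 m/s, a = -1.2 m/s².
v² = v₀² + 2aΔx = 30.5² + 2·-1.2·129 = 621 → v = 24.9 m/s
t = (v − v₀)/a = (24.9 − 30.5)/-1.2 = 4.66 s

Phase 3 (accelerating): v₀ = 24.9 m/s, a = 1.1 m/s².
v = v₀ + at → t = (29 − 24.9) / 1.1 = 3.72 s
v² = v₀² + 2aΔx → Δx = (29² − 24.9²)/(2·1.1) = 100 m
Total distance = 204 + 129 + 100 = 433 m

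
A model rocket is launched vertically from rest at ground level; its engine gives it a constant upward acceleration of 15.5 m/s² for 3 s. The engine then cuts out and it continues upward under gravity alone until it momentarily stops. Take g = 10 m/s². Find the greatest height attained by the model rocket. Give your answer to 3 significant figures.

Phase 1 (powered ascent): v₀ = 0 m/s, a = 15.5 m/s².
v = v₀ + at = 0 + (15.5)(3) = 46.5 m/s
Δx = v₀t + ½at² = 0·3 + 0.5·15.5·3² = 69.8 m

Phase 2 (coasting upward): v₀ = 46.5 m/s, a = -10 m/s².
v = v₀ + at → t = (0 − 46.5) / -10 = 4.65 s
v² = v₀² + 2aΔx → Δx = (0² − 46.5²)/(2·-10) = 108 m
Maximum height = 69.8 + 108 = 178 m

178 m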